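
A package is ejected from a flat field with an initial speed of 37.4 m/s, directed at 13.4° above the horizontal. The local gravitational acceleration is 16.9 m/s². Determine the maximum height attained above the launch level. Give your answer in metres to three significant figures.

2.22 m

Components: vₓ = 37.40 cos 13.4° = 36.38 m/s, v_y0 = 37.40 sin 13.4° = 8.667 m/s.
Maximum height: H = v_y0² / (2g) = 8.667² / (2 × 16.9) = 2.223 m.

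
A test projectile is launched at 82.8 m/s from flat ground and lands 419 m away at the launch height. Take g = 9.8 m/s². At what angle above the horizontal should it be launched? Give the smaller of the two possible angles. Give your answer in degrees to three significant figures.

18.4°

R = v₀² sin 2θ / g gives sin 2θ = gR/v₀² = 9.80·419/82.8² = 0.5989.
2θ = 36.79° or 180° − 36.79° = 143.2°, so θ = 18.40° or 71.60°.
The smaller angle is 18.40°.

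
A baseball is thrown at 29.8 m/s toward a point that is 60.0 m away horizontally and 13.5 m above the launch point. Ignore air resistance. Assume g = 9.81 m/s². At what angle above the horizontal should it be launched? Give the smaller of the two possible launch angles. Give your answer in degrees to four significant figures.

36.35°

Trajectory: y = x tanθ − g x² (1 + tan²θ)/(2v₀²). With x = 60.0, y = 13.5, v₀ = 29.8, g = 9.81:
19.88 tan²θ − 60.0 tanθ + (33.38) = 0.
tanθ = [60.0 ± √(60.0² − 4 × 19.88 × (33.38))] / (2 × 19.88) = (60.0 ± 30.74) / 39.77, giving tanθ = 0.7359 or 2.282.
θ = 36.35° or 66.33°; the smaller is 36.35°.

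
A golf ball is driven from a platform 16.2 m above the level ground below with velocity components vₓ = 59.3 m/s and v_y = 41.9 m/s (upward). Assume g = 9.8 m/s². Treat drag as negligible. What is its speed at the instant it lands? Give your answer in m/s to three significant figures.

74.8 m/s

Vertical motion (up positive, ground at y = 0): 4.900 t² − (41.90) t − 16.2 = 0, so t = (41.90 + √(41.90² + 2·9.80·16.2)) / 9.80 = (41.90 + 45.53) / 9.80 = 8.922 s.
Vertical velocity at impact: v_y = v_y0 − g t = 41.90 − 9.80 × 8.922 = −45.53 m/s.
Speed: |v| = √(vₓ² + v_y²) = √(59.30² + 45.53²) = 74.76 m/s.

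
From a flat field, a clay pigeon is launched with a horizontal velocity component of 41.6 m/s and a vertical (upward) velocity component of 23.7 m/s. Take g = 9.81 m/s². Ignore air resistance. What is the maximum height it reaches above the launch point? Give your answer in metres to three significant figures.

28.6 m

Maximum height: H = v_y0² / (2g) = 23.70² / (2 × 9.81) = 28.63 m.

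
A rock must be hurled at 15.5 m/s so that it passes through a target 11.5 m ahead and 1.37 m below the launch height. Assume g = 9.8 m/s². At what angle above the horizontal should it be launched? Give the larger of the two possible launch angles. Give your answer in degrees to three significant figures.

Trajectory: y = x tanθ − g x² (1 + tan²θ)/(2v₀²). With x = 11.5, y = −1.37, v₀ = 15.5, g = 9.80:
2.697 tan²θ − 11.5 tanθ + (1.327) = 0.
tanθ = [11.5 ± √(11.5² − 4 × 2.697 × (1.327))] / (2 × 2.697) = (11.5 ± 10.86) / 5.395, giving tanθ = 0.1187 or 4.145.
θ = 6.771° or 76.44°; the larger is 76.44°.

76.4°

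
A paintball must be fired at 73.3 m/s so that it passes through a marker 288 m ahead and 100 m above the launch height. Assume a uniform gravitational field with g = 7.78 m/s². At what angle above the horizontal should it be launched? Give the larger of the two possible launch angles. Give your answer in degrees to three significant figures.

Trajectory: y = x tanθ − g x² (1 + tan²θ)/(2v₀²). With x = 288, y = 100, v₀ = 73.3, g = 7.78:
60.05 tan²θ − 288 tanθ + (160.1) = 0.
tanθ = [288 ± √(288² − 4 × 60.05 × (160.1))] / (2 × 60.05) = (288 ± 210.9) / 120.1, giving tanθ = 0.6416 or 4.154.
θ = 32.68° or 76.47°; the larger is 76.47°.

76.5°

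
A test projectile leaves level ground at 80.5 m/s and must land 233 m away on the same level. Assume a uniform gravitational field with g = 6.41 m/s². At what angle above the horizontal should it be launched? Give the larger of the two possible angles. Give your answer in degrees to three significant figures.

From R = (v₀²/g) sin 2θ: sin 2θ = 6.41 × 233 / 6480.2 = 0.2305.
2θ = 13.32° or 180° − 13.32° = 166.7°, so θ = 6.662° or 83.34°.
The larger angle is 83.34°.

83.3°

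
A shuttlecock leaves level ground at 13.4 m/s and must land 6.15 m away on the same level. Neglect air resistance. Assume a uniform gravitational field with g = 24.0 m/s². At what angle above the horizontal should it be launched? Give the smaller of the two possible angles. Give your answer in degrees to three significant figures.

27.6°

Level-ground range R = v₀² sin(2θ)/g ⇒ sin(2θ) = gR/v₀² = 24.0 × 6.15 / 13.4² = 0.8220.
2θ = 55.29° or 180° − 55.29° = 124.7°, so θ = 27.64° or 62.36°.
The smaller angle is 27.64°.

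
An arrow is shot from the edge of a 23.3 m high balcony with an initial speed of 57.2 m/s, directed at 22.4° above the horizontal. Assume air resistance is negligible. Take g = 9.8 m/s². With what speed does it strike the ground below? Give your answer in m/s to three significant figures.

61.1 m/s

Horizontal component vₓ = 57.20 cos 22.4° = 52.88 m/s; vertical v_y0 = 57.20 sin 22.4° = 21.80 m/s.
With up positive and y = 0 at the ground: y(t) = 23.3 + (21.80) t − 4.900 t². Setting y = 0 and taking the positive root: t = [21.80 + √(21.80² + 2·9.80·23.3)] / 9.80 = (21.80 + 30.53) / 9.80 = 5.339 s.
Vertical velocity at impact: v_y = v_y0 − g t = 21.80 − 9.80 × 5.339 = −30.53 m/s.
Speed: |v| = √(vₓ² + v_y²) = √(52.88² + 30.53²) = 61.06 m/s.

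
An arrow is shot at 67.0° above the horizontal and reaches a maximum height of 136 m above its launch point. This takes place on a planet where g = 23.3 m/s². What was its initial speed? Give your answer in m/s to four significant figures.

86.48 m/s

At the peak v_y = 0, so v_y0 = √(2gH) = √(2 × 23.3 × 136) = 79.61 m/s.
v_y0 = v₀ sin θ ⇒ v₀ = 79.61 / sin 67.0° = 86.48 m/s.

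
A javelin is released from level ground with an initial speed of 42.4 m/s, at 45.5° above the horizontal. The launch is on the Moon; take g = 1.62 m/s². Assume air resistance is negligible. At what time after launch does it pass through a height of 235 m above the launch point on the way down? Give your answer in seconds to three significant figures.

26.3 s

Components: vₓ = 42.40 cos 45.5° = 29.72 m/s, v_y0 = 42.40 sin 45.5° = 30.24 m/s.
Require v_y0 t − ½ g t² = 235, i.e. 0.8100 t² − 30.24 t + 235 = 0.
t = [30.24 ± √(30.24² − 2·1.62·235)] / 1.62 = (30.24 ± 12.38) / 1.62, so t = 11.03 s or t = 26.31 s.
The descending-branch root is 26.31 s.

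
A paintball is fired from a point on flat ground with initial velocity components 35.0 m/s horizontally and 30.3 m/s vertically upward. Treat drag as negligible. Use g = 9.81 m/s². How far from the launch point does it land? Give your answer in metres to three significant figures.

Flight time T = 2 v_y0 / g = 6.177 s.
Range: R = vₓ T = 35.00 × 6.177 = 216.2 m.

216 m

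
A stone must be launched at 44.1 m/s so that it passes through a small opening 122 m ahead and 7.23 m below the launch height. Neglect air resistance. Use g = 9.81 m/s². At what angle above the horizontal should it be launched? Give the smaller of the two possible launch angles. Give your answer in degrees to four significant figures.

Trajectory: y = x tanθ − g x² (1 + tan²θ)/(2v₀²). With x = 122, y = −7.23, v₀ = 44.1, g = 9.81:
37.54 tan²θ − 122 tanθ + (30.31) = 0.
tanθ = [122 ± √(122² − 4 × 37.54 × (30.31))] / (2 × 37.54) = (122 ± 101.7) / 75.08, giving tanθ = 0.2710 or 2.979.
θ = 15.16° or 71.44°; the smaller is 15.16°.

15.16°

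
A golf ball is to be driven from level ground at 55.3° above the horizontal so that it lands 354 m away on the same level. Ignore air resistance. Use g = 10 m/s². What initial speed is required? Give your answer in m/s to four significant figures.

61.50 m/s

From R = (v₀² / g) sin 2θ: v₀ = √(gR / sin 2θ).
v₀ = √(10.0 × 354 / sin 110.6°) = √(3540 / 0.9361) = √3781.8 = 61.50 m/s.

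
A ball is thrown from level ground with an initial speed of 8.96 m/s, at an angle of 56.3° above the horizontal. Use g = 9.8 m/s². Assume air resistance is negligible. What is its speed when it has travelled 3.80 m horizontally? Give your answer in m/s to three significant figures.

vₓ = 8.960 cos 56.3° = 4.971 m/s; v_y0 = 8.960 sin 56.3° = 7.454 m/s.
Time to reach x = 3.80 m: t = x/vₓ = 3.80/4.971 = 0.7644 s.
Vertical velocity there: v_y = v_y0 − g t = 7.454 − 9.80 × 0.7644 = −0.03653 m/s.
Speed: √(vₓ² + v_y²) = √(4.971² + 0.03653²) = 4.972 m/s.

4.97 m/s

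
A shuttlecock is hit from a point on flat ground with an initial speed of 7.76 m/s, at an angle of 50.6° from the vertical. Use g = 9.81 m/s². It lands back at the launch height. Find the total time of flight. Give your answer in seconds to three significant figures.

Components: vₓ = 7.760 sin 50.6° = 5.996 m/s, v_y0 = 7.760 cos 50.6° = 4.926 m/s.
Landing at launch height ⇒ T = 2 v_y0 / g = 2 × 4.926 / 9.81 = 1.004 s.

1.00 s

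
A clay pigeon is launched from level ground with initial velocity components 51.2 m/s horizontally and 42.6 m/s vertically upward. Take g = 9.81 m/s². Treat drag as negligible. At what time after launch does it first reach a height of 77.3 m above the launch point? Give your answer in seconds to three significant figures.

2.58 s

Set y = v_y0 t − ½ g t² = 77.3: 4.905 t² − 42.60 t + 77.3 = 0.
Quadratic formula: t = (42.60 ± √298.13) / 9.81 = (42.60 ± 17.27) / 9.81 → t = 2.582 s or 6.103 s.
The first (ascending) time is 2.582 s.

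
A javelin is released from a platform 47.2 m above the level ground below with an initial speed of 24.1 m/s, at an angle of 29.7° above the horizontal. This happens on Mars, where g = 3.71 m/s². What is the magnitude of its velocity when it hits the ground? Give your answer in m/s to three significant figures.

Horizontal component vₓ = 24.10 cos 29.7° = 20.93 m/s; vertical v_y0 = 24.10 sin 29.7° = 11.94 m/s.
With up positive and y = 0 at the ground: y(t) = 47.2 + (11.94) t − 1.855 t². Setting y = 0 and taking the positive root: t = [11.94 + √(11.94² + 2·3.71·47.2)] / 3.71 = (11.94 + 22.20) / 3.71 = 9.202 s.
Vertical velocity at impact: v_y = v_y0 − g t = 11.94 − 3.71 × 9.202 = −22.20 m/s.
Speed: |v| = √(vₓ² + v_y²) = √(20.93² + 22.20²) = 30.51 m/s.

30.5 m/s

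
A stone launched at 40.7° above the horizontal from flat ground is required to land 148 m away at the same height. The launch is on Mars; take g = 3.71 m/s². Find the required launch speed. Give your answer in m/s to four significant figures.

23.57 m/s

From R = (v₀² / g) sin 2θ: v₀ = √(gR / sin 2θ).
v₀ = √(3.71 × 148 / sin 81.40°) = √(549.1 / 0.9888) = √555.32 = 23.57 m/s.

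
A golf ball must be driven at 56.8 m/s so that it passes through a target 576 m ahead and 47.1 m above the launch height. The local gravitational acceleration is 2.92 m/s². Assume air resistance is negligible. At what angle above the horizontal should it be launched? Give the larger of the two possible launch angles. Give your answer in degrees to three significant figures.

73.9°

Trajectory: y = x tanθ − g x² (1 + tan²θ)/(2v₀²). With x = 576, y = 47.1, v₀ = 56.8, g = 2.92:
150.1 tan²θ − 576 tanθ + (197.2) = 0.
tanθ = [576 ± √(576² − 4 × 150.1 × (197.2))] / (2 × 150.1) = (576 ± 461.9) / 300.3, giving tanθ = 0.3801 or 3.456.
θ = 20.81° or 73.86°; the larger is 73.86°.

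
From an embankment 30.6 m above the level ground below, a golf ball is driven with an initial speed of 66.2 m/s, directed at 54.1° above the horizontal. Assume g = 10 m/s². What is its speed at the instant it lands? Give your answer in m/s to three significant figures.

70.7 m/s

Components: vₓ = 66.20 cos 54.1° = 38.82 m/s, v_y0 = 66.20 sin 54.1° = 53.62 m/s.
Vertical motion (up positive, ground at y = 0): 5.000 t² − (53.62) t − 30.6 = 0, so t = (53.62 + √(53.62² + 2·10.0·30.6)) / 10.0 = (53.62 + 59.06) / 10.0 = 11.27 s.
Vertical velocity at impact: v_y = v_y0 − g t = 53.62 − 10.0 × 11.27 = −59.06 m/s.
Speed: |v| = √(vₓ² + v_y²) = √(38.82² + 59.06²) = 70.67 m/s.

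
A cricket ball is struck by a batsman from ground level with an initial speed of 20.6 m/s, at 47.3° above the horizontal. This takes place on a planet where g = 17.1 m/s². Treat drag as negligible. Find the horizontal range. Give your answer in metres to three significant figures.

24.7 m

vₓ = 20.60 cos 47.3° = 13.97 m/s; v_y0 = 20.60 sin 47.3° = 15.14 m/s.
Flight time T = 2 v_y0 / g = 1.771 s.
Range: R = vₓ T = 13.97 × 1.771 = 24.74 m.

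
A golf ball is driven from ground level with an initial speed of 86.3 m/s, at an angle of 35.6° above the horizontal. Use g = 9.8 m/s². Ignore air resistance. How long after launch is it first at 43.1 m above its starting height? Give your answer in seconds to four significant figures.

0.9450 s

vₓ = 86.30 cos 35.6° = 70.17 m/s; v_y0 = 86.30 sin 35.6° = 50.24 m/s.
Height y(t) = 50.24 t − 4.900 t² = 43.1 gives 4.900 t² − 50.24 t + 43.1 = 0.
Quadratic formula: t = (50.24 ± √1679.0) / 9.80 = (50.24 ± 40.98) / 9.80 → t = 0.9450 s or 9.307 s.
The first (ascending) time is 0.9450 s.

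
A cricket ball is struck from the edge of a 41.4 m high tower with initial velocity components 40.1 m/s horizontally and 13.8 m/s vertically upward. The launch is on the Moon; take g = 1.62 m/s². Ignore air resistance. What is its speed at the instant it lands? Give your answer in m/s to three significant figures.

Vertical motion (up positive, ground at y = 0): 0.8100 t² − (13.80) t − 41.4 = 0, so t = (13.80 + √(13.80² + 2·1.62·41.4)) / 1.62 = (13.80 + 18.02) / 1.62 = 19.64 s.
Vertical velocity at impact: v_y = v_y0 − g t = 13.80 − 1.62 × 19.64 = −18.02 m/s.
Speed: |v| = √(vₓ² + v_y²) = √(40.10² + 18.02²) = 43.96 m/s.

44.0 m/s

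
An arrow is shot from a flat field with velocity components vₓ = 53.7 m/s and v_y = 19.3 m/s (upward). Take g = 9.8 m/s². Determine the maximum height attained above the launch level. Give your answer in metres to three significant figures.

Maximum height: H = v_y0² / (2g) = 19.30² / (2 × 9.80) = 19.00 m.

19.0 m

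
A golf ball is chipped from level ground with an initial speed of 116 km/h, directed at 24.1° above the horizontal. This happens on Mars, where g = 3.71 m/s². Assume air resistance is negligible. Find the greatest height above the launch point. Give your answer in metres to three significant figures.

Convert: 116 km/h = 116/3.6 = 32.22 m/s.
vₓ = 32.22 cos 24.1° = 29.41 m/s; v_y0 = 32.22 sin 24.1° = 13.16 m/s.
At the apex v_y = 0, so H = v_y0²/(2g) = 13.16²/7.420 = 23.33 m.

23.3 m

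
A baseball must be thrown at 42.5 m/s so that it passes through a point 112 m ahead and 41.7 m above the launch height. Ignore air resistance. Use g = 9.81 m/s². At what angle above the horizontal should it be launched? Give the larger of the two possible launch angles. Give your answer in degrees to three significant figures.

66.8°

Trajectory: y = x tanθ − g x² (1 + tan²θ)/(2v₀²). With x = 112, y = 41.7, v₀ = 42.5, g = 9.81:
34.06 tan²θ − 112 tanθ + (75.76) = 0.
tanθ = [112 ± √(112² − 4 × 34.06 × (75.76))] / (2 × 34.06) = (112 ± 47.12) / 68.13, giving tanθ = 0.9523 or 2.336.
θ = 43.60° or 66.82°; the larger is 66.82°.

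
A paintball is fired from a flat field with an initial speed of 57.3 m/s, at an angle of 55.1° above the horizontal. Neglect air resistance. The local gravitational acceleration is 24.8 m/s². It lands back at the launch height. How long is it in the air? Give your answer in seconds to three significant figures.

Horizontal component vₓ = 57.30 cos 55.1° = 32.78 m/s; vertical v_y0 = 57.30 sin 55.1° = 46.99 m/s.
Time of flight on level ground: T = 2 v_y0 / g = 2 × 46.99 / 24.8 = 3.790 s.

3.79 s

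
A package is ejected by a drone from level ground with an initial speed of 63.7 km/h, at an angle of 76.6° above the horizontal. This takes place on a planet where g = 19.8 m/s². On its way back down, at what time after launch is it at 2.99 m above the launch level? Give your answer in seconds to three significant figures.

Convert: 63.7 km/h = 63.7/3.6 = 17.69 m/s.
Components: vₓ = 17.69 cos 76.6° = 4.101 m/s, v_y0 = 17.69 sin 76.6° = 17.21 m/s.
Require v_y0 t − ½ g t² = 2.99, i.e. 9.900 t² − 17.21 t + 2.99 = 0.
Quadratic formula: t = (17.21 ± √177.87) / 19.8 = (17.21 ± 13.34) / 19.8 → t = 0.1957 s or 1.543 s.
The descending-branch root is 1.543 s.

1.54 s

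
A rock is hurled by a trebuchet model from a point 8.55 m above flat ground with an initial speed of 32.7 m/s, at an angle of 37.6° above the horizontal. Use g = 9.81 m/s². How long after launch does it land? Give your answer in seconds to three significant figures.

4.46 s

Resolve: vₓ = 32.70 cos 37.6° = 25.91 m/s and v_y0 = 32.70 sin 37.6° = 19.95 m/s.
Vertical motion (up positive, ground at y = 0): 4.905 t² − (19.95) t − 8.55 = 0, so t = (19.95 + √(19.95² + 2·9.81·8.55)) / 9.81 = (19.95 + 23.79) / 9.81 = 4.459 s.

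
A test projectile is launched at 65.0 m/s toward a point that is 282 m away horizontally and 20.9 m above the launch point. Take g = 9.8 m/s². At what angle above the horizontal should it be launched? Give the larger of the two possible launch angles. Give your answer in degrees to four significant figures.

68.83°

Trajectory: y = x tanθ − g x² (1 + tan²θ)/(2v₀²). With x = 282, y = 20.9, v₀ = 65.0, g = 9.80:
92.23 tan²θ − 282 tanθ + (113.1) = 0.
tanθ = [282 ± √(282² − 4 × 92.23 × (113.1))] / (2 × 92.23) = (282 ± 194.4) / 184.5, giving tanθ = 0.4749 or 2.583.
θ = 25.40° or 68.83°; the larger is 68.83°.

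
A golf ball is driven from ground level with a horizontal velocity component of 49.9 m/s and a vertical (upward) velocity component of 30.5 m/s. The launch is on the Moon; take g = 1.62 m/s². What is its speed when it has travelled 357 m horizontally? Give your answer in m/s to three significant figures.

53.4 m/s

x = vₓ t ⇒ t = 357/49.90 = 7.154 s.
Vertical velocity there: v_y = v_y0 − g t = 30.50 − 1.62 × 7.154 = 18.91 m/s.
Speed: √(vₓ² + v_y²) = √(49.90² + 18.91²) = 53.36 m/s.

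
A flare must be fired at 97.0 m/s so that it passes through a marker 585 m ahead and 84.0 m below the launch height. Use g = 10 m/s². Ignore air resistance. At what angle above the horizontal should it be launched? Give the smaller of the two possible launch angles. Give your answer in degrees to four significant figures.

10.04°

Trajectory: y = x tanθ − g x² (1 + tan²θ)/(2v₀²). With x = 585, y = −84.0, v₀ = 97.0, g = 10.0:
181.9 tan²θ − 585 tanθ + (97.86) = 0.
tanθ = [585 ± √(585² − 4 × 181.9 × (97.86))] / (2 × 181.9) = (585 ± 520.6) / 363.7, giving tanθ = 0.1770 or 3.040.
θ = 10.04° or 71.79°; the smaller is 10.04°.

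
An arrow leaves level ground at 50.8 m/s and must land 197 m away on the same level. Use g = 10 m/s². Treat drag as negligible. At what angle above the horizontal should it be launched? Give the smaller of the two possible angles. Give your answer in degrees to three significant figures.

24.9°

From R = (v₀²/g) sin 2θ: sin 2θ = 10.0 × 197 / 2580.6 = 0.7634.
2θ = 49.76° or 180° − 49.76° = 130.2°, so θ = 24.88° or 65.12°.
The smaller angle is 24.88°.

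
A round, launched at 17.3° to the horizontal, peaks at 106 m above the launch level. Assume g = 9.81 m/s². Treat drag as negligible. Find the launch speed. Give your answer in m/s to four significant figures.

At the peak v_y = 0, so v_y0 = √(2gH) = √(2 × 9.81 × 106) = 45.60 m/s.
v_y0 = v₀ sin θ ⇒ v₀ = 45.60 / sin 17.3° = 153.4 m/s.

153.4 m/s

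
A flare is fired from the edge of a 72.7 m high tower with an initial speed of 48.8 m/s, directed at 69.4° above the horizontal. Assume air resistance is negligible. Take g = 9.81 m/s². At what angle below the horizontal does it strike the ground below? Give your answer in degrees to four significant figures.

73.84°

Horizontal component vₓ = 48.80 cos 69.4° = 17.17 m/s; vertical v_y0 = 48.80 sin 69.4° = 45.68 m/s.
With up positive and y = 0 at the ground: y(t) = 72.7 + (45.68) t − 4.905 t². Setting y = 0 and taking the positive root: t = [45.68 + √(45.68² + 2·9.81·72.7)] / 9.81 = (45.68 + 59.27) / 9.81 = 10.70 s.
At impact: v_y = v_y0 − g t = −59.27 m/s; vₓ = 17.17 m/s.
Angle below horizontal: arctan(|v_y|/vₓ) = arctan(59.27/17.17) = 73.84°.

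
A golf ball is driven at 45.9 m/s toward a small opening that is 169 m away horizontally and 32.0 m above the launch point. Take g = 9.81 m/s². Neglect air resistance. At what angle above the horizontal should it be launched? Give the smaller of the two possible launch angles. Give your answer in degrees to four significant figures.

Trajectory: y = x tanθ − g x² (1 + tan²θ)/(2v₀²). With x = 169, y = 32.0, v₀ = 45.9, g = 9.81:
66.49 tan²θ − 169 tanθ + (98.49) = 0.
tanθ = [169 ± √(169² − 4 × 66.49 × (98.49))] / (2 × 66.49) = (169 ± 48.62) / 133.0, giving tanθ = 0.9052 or 1.636.
θ = 42.15° or 58.57°; the smaller is 42.15°.

42.15°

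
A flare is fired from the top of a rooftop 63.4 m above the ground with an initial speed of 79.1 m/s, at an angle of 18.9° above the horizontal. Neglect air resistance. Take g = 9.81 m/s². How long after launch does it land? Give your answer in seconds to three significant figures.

Resolve: vₓ = 79.10 cos 18.9° = 74.84 m/s and v_y0 = 79.10 sin 18.9° = 25.62 m/s.
With up positive and y = 0 at the ground: y(t) = 63.4 + (25.62) t − 4.905 t². Setting y = 0 and taking the positive root: t = [25.62 + √(25.62² + 2·9.81·63.4)] / 9.81 = (25.62 + 43.59) / 9.81 = 7.056 s.

7.06 s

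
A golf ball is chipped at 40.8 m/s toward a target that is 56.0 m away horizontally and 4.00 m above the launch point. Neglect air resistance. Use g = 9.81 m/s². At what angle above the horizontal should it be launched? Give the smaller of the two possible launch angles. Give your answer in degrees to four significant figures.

13.85°

Trajectory: y = x tanθ − g x² (1 + tan²θ)/(2v₀²). With x = 56.0, y = 4.00, v₀ = 40.8, g = 9.81:
9.240 tan²θ − 56.0 tanθ + (13.24) = 0.
tanθ = [56.0 ± √(56.0² − 4 × 9.240 × (13.24))] / (2 × 9.240) = (56.0 ± 51.45) / 18.48, giving tanθ = 0.2465 or 5.814.
θ = 13.85° or 80.24°; the smaller is 13.85°.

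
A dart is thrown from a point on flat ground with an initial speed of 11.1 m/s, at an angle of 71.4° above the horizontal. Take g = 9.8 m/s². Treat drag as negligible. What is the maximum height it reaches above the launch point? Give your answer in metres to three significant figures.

5.65 m

Resolve: vₓ = 11.10 cos 71.4° = 3.540 m/s and v_y0 = 11.10 sin 71.4° = 10.52 m/s.
Maximum height: H = v_y0² / (2g) = 10.52² / (2 × 9.80) = 5.647 m.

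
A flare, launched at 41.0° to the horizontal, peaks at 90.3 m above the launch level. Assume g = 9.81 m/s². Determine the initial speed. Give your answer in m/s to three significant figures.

64.2 m/s

At the peak v_y = 0, so v_y0 = √(2gH) = √(2 × 9.81 × 90.3) = 42.09 m/s.
v_y0 = v₀ sin θ ⇒ v₀ = 42.09 / sin 41.0° = 64.16 m/s.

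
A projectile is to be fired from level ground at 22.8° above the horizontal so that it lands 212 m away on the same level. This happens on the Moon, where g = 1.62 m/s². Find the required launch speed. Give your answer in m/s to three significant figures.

21.9 m/s

Level-ground range: R = v₀² sin(2θ)/g, so v₀ = √(gR / sin 2θ).
v₀ = √(1.62 × 212 / sin 45.60°) = √(343.4 / 0.7145) = √480.69 = 21.92 m/s.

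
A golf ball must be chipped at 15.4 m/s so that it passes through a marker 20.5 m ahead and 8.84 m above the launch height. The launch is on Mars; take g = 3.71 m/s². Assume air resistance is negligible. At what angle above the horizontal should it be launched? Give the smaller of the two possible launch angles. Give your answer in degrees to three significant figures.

33.5°

Trajectory: y = x tanθ − g x² (1 + tan²θ)/(2v₀²). With x = 20.5, y = 8.84, v₀ = 15.4, g = 3.71:
3.287 tan²θ − 20.5 tanθ + (12.13) = 0.
tanθ = [20.5 ± √(20.5² − 4 × 3.287 × (12.13))] / (2 × 3.287) = (20.5 ± 16.15) / 6.574, giving tanθ = 0.6618 or 5.575.
θ = 33.50° or 79.83°; the smaller is 33.50°.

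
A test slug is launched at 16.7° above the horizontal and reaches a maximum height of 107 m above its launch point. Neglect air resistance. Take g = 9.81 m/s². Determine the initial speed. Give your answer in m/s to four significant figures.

At the peak v_y = 0, so v_y0 = √(2gH) = √(2 × 9.81 × 107) = 45.82 m/s.
v_y0 = v₀ sin θ ⇒ v₀ = 45.82 / sin 16.7° = 159.4 m/s.

159.4 m/s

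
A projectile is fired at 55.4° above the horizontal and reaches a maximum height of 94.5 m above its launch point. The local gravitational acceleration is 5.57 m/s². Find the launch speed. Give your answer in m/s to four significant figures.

At the peak v_y = 0, so v_y0 = √(2gH) = √(2 × 5.57 × 94.5) = 32.45 m/s.
v_y0 = v₀ sin θ ⇒ v₀ = 32.45 / sin 55.4° = 39.42 m/s.

39.42 m/s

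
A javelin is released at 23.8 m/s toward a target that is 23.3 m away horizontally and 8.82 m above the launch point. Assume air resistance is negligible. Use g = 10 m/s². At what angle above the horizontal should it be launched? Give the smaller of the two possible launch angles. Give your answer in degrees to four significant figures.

Trajectory: y = x tanθ − g x² (1 + tan²θ)/(2v₀²). With x = 23.3, y = 8.82, v₀ = 23.8, g = 10.0:
4.792 tan²θ − 23.3 tanθ + (13.61) = 0.
tanθ = [23.3 ± √(23.3² − 4 × 4.792 × (13.61))] / (2 × 4.792) = (23.3 ± 16.79) / 9.584, giving tanθ = 0.6790 or 4.183.
θ = 34.18° or 76.56°; the smaller is 34.18°.

34.18°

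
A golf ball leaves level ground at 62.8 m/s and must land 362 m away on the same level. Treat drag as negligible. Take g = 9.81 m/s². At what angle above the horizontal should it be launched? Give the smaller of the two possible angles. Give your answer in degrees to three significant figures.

32.1°

R = v₀² sin 2θ / g gives sin 2θ = gR/v₀² = 9.81·362/62.8² = 0.9004.
2θ = 64.22° or 180° − 64.22° = 115.8°, so θ = 32.11° or 57.89°.
The smaller angle is 32.11°.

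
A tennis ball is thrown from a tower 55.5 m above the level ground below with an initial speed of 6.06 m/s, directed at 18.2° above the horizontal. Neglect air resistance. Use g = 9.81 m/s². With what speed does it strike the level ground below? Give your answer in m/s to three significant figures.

33.6 m/s

vₓ = 6.060 cos 18.2° = 5.757 m/s; v_y0 = 6.060 sin 18.2° = 1.893 m/s.
With up positive and y = 0 at the ground: y(t) = 55.5 + (1.893) t − 4.905 t². Setting y = 0 and taking the positive root: t = [1.893 + √(1.893² + 2·9.81·55.5)] / 9.81 = (1.893 + 33.05) / 9.81 = 3.562 s.
Vertical velocity at impact: v_y = v_y0 − g t = 1.893 − 9.81 × 3.562 = −33.05 m/s.
Speed: |v| = √(vₓ² + v_y²) = √(5.757² + 33.05²) = 33.55 m/s.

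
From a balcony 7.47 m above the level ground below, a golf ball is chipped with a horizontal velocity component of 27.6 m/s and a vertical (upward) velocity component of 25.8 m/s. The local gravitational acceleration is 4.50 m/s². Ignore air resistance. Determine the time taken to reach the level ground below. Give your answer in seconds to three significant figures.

11.7 s

With up positive and y = 0 at the ground: y(t) = 7.47 + (25.80) t − 2.250 t². Setting y = 0 and taking the positive root: t = [25.80 + √(25.80² + 2·4.50·7.47)] / 4.50 = (25.80 + 27.07) / 4.50 = 11.75 s.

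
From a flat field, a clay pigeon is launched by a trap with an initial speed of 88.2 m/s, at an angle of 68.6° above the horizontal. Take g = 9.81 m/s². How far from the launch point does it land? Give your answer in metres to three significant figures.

539 m

Horizontal component vₓ = 88.20 cos 68.6° = 32.18 m/s; vertical v_y0 = 88.20 sin 68.6° = 82.12 m/s.
Time aloft: T = 2 v_y0 / g = 2 × 82.12 / 9.81 = 16.74 s.
Horizontal distance R = vₓ T = 32.18 × 16.74 = 538.8 m.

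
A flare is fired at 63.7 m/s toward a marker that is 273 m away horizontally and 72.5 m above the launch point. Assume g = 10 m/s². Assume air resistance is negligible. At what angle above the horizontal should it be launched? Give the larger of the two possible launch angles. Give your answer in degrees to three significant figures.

64.9°

Trajectory: y = x tanθ − g x² (1 + tan²θ)/(2v₀²). With x = 273, y = 72.5, v₀ = 63.7, g = 10.0:
91.84 tan²θ − 273 tanθ + (164.3) = 0.
tanθ = [273 ± √(273² − 4 × 91.84 × (164.3))] / (2 × 91.84) = (273 ± 119.0) / 183.7, giving tanθ = 0.8385 or 2.134.
θ = 39.98° or 64.89°; the larger is 64.89°.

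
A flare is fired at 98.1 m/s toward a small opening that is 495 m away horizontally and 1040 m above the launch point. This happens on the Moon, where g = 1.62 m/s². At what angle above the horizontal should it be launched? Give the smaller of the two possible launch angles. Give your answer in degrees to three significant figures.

Trajectory: y = x tanθ − g x² (1 + tan²θ)/(2v₀²). With x = 495, y = 1040, v₀ = 98.1, g = 1.62:
20.62 tan²θ − 495 tanθ + (1061) = 0.
tanθ = [495 ± √(495² − 4 × 20.62 × (1061))] / (2 × 20.62) = (495 ± 396.9) / 41.25, giving tanθ = 2.378 or 21.62.
θ = 67.20° or 87.35°; the smaller is 67.20°.

67.2°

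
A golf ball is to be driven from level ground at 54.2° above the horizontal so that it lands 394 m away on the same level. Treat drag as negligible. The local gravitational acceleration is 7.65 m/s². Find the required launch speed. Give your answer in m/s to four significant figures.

On level ground R = v₀² sin 2θ / g ⇒ v₀ = √(gR / sin 2θ).
v₀ = √(7.65 × 394 / sin 108.4°) = √(3014 / 0.9489) = √3176.5 = 56.36 m/s.

56.36 m/s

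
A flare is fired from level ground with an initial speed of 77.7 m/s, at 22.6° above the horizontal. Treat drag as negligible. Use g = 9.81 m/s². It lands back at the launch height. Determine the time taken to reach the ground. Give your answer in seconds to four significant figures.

6.088 s

Horizontal component vₓ = 77.70 cos 22.6° = 71.73 m/s; vertical v_y0 = 77.70 sin 22.6° = 29.86 m/s.
Landing at launch height ⇒ T = 2 v_y0 / g = 2 × 29.86 / 9.81 = 6.088 s.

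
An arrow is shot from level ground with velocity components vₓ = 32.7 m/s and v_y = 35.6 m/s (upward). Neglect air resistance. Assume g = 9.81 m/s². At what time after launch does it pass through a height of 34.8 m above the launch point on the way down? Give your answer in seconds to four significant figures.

6.094 s

Height y(t) = 35.60 t − 4.905 t² = 34.8 gives 4.905 t² − 35.60 t + 34.8 = 0.
Quadratic formula: t = (35.60 ± √584.58) / 9.81 = (35.60 ± 24.18) / 9.81 → t = 1.164 s or 6.094 s.
The descending-branch root is 6.094 s.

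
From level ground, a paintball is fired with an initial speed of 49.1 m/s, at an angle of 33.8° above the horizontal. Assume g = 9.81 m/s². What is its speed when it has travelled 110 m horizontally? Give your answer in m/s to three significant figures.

40.8 m/s

Horizontal component vₓ = 49.10 cos 33.8° = 40.80 m/s; vertical v_y0 = 49.10 sin 33.8° = 27.31 m/s.
Time to reach x = 110 m: t = x/vₓ = 110/40.80 = 2.696 s.
Vertical velocity there: v_y = v_y0 − g t = 27.31 − 9.81 × 2.696 = 0.8665 m/s.
Speed: √(vₓ² + v_y²) = √(40.80² + 0.8665²) = 40.81 m/s.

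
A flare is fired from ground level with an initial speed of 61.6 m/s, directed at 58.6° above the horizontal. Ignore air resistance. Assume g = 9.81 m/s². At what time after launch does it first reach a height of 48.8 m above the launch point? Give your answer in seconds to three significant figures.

Components: vₓ = 61.60 cos 58.6° = 32.09 m/s, v_y0 = 61.60 sin 58.6° = 52.58 m/s.
Height y(t) = 52.58 t − 4.905 t² = 48.8 gives 4.905 t² − 52.58 t + 48.8 = 0.
t = [52.58 ± √(52.58² − 2·9.81·48.8)] / 9.81 = (52.58 ± 42.51) / 9.81, so t = 1.026 s or t = 9.693 s.
The first (ascending) time is 1.026 s.

1.03 s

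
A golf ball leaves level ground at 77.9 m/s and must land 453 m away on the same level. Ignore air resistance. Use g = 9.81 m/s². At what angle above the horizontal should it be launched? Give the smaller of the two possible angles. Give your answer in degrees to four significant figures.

Level-ground range R = v₀² sin(2θ)/g ⇒ sin(2θ) = gR/v₀² = 9.81 × 453 / 77.9² = 0.7323.
2θ = 47.08° or 180° − 47.08° = 132.9°, so θ = 23.54° or 66.46°.
The smaller angle is 23.54°.

23.54°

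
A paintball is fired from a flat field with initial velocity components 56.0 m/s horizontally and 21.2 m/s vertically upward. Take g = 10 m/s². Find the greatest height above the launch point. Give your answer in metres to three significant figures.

Peak height H = v_y0² / (2g) = 449.44 / 20.00 = 22.47 m.

22.5 m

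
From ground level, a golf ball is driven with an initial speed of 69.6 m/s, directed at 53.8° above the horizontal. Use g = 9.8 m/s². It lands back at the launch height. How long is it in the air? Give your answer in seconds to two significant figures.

11 s

Resolve: vₓ = 69.60 cos 53.8° = 41.11 m/s and v_y0 = 69.60 sin 53.8° = 56.16 m/s.
It returns to y = 0 when t = 2 v_y0 / g = 2(56.16)/9.80 = 11.46 s.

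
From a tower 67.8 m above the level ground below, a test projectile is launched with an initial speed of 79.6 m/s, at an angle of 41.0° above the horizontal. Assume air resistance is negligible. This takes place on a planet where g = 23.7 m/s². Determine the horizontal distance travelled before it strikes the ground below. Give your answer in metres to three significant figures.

Resolve: vₓ = 79.60 cos 41.0° = 60.07 m/s and v_y0 = 79.60 sin 41.0° = 52.22 m/s.
Vertical motion (up positive, ground at y = 0): 11.85 t² − (52.22) t − 67.8 = 0, so t = (52.22 + √(52.22² + 2·23.7·67.8)) / 23.7 = (52.22 + 77.08) / 23.7 = 5.456 s.
Horizontal distance: R = vₓ t = 60.07 × 5.456 = 327.7 m.

328 m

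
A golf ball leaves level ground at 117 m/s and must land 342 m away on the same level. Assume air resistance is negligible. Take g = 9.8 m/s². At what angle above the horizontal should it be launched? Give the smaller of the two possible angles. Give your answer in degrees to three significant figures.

7.09°

Level-ground range R = v₀² sin(2θ)/g ⇒ sin(2θ) = gR/v₀² = 9.80 × 342 / 117² = 0.2448.
2θ = 14.17° or 180° − 14.17° = 165.8°, so θ = 7.086° or 82.91°.
The smaller angle is 7.086°.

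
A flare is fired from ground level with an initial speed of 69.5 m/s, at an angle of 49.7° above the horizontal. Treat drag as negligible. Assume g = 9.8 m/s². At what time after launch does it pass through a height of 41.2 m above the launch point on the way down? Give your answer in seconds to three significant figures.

Horizontal component vₓ = 69.50 cos 49.7° = 44.95 m/s; vertical v_y0 = 69.50 sin 49.7° = 53.01 m/s.
Require v_y0 t − ½ g t² = 41.2, i.e. 4.900 t² − 53.01 t + 41.2 = 0.
t = [53.01 ± √(53.01² − 2·9.80·41.2)] / 9.80 = (53.01 ± 44.74) / 9.80, so t = 0.8430 s or t = 9.974 s.
The descending-branch root is 9.974 s.

9.97 s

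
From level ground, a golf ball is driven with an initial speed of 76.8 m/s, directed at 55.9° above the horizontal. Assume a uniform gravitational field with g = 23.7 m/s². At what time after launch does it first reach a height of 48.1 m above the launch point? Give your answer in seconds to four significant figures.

Components: vₓ = 76.80 cos 55.9° = 43.06 m/s, v_y0 = 76.80 sin 55.9° = 63.60 m/s.
Require v_y0 t − ½ g t² = 48.1, i.e. 11.85 t² − 63.60 t + 48.1 = 0.
Quadratic formula: t = (63.60 ± √1764.4) / 23.7 = (63.60 ± 42.00) / 23.7 → t = 0.9110 s or 4.456 s.
The first (ascending) time is 0.9110 s.

0.9110 s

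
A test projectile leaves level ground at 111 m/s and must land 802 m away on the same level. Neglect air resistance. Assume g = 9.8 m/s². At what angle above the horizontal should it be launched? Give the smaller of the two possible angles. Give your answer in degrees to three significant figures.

19.8°

From R = (v₀²/g) sin 2θ: sin 2θ = 9.80 × 802 / 12321 = 0.6379.
2θ = 39.64° or 180° − 39.64° = 140.4°, so θ = 19.82° or 70.18°.
The smaller angle is 19.82°.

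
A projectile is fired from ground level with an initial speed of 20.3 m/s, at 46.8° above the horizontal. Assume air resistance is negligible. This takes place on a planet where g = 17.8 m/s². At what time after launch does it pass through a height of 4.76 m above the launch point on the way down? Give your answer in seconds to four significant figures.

1.227 s

Resolve: vₓ = 20.30 cos 46.8° = 13.90 m/s and v_y0 = 20.30 sin 46.8° = 14.80 m/s.
Require v_y0 t − ½ g t² = 4.76, i.e. 8.900 t² − 14.80 t + 4.76 = 0.
Quadratic formula: t = (14.80 ± √49.527) / 17.8 = (14.80 ± 7.038) / 17.8 → t = 0.4360 s or 1.227 s.
The descending-branch root is 1.227 s.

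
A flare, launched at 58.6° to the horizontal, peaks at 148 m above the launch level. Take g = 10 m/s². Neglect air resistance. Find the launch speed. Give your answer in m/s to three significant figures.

63.7 m/s

At the peak v_y = 0, so v_y0 = √(2gH) = √(2 × 10.0 × 148) = 54.41 m/s.
v_y0 = v₀ sin θ ⇒ v₀ = 54.41 / sin 58.6° = 63.74 m/s.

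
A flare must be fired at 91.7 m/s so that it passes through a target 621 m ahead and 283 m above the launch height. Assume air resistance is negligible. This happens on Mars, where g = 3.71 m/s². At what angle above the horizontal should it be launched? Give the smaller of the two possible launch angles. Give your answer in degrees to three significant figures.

Trajectory: y = x tanθ − g x² (1 + tan²θ)/(2v₀²). With x = 621, y = 283, v₀ = 91.7, g = 3.71:
85.07 tan²θ − 621 tanθ + (368.1) = 0.
tanθ = [621 ± √(621² − 4 × 85.07 × (368.1))] / (2 × 85.07) = (621 ± 510.3) / 170.1, giving tanθ = 0.6507 or 6.649.
θ = 33.05° or 81.45°; the smaller is 33.05°.

33.1°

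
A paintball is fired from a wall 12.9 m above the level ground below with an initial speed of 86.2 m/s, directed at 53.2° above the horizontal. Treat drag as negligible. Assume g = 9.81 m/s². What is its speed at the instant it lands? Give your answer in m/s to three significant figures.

Resolve: vₓ = 86.20 cos 53.2° = 51.64 m/s and v_y0 = 86.20 sin 53.2° = 69.02 m/s.
With up positive and y = 0 at the ground: y(t) = 12.9 + (69.02) t − 4.905 t². Setting y = 0 and taking the positive root: t = [69.02 + √(69.02² + 2·9.81·12.9)] / 9.81 = (69.02 + 70.83) / 9.81 = 14.26 s.
Vertical velocity at impact: v_y = v_y0 − g t = 69.02 − 9.81 × 14.26 = −70.83 m/s.
Speed: |v| = √(vₓ² + v_y²) = √(51.64² + 70.83²) = 87.66 m/s.

87.7 m/s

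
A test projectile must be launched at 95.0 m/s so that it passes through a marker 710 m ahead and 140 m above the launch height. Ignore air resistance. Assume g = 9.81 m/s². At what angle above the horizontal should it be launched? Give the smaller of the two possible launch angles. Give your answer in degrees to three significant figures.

41.5°

Trajectory: y = x tanθ − g x² (1 + tan²θ)/(2v₀²). With x = 710, y = 140, v₀ = 95.0, g = 9.81:
274.0 tan²θ − 710 tanθ + (414.0) = 0.
tanθ = [710 ± √(710² − 4 × 274.0 × (414.0))] / (2 × 274.0) = (710 ± 224.6) / 547.9, giving tanθ = 0.8859 or 1.706.
θ = 41.54° or 59.62°; the smaller is 41.54°.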